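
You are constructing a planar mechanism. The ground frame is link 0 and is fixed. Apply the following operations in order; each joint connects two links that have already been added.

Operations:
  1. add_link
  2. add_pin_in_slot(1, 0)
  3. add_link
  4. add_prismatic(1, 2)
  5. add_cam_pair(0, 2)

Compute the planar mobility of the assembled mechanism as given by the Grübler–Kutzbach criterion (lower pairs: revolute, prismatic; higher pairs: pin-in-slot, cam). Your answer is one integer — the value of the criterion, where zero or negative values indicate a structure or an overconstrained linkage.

L=1 J1=0 J2=0
add link → L=2 J1=0 J2=0
PS@1,0 dof=2 J2 → L=2 J1=0 J2=1
add link → L=3 J1=0 J2=1
P@1,2 dof=1 J1 → L=3 J1=1 J2=1
C@0,2 dof=2 J2 → L=3 J1=1 J2=2
M=3(L−1)−2J1−J2=3·2−2·1−2=2

M = 2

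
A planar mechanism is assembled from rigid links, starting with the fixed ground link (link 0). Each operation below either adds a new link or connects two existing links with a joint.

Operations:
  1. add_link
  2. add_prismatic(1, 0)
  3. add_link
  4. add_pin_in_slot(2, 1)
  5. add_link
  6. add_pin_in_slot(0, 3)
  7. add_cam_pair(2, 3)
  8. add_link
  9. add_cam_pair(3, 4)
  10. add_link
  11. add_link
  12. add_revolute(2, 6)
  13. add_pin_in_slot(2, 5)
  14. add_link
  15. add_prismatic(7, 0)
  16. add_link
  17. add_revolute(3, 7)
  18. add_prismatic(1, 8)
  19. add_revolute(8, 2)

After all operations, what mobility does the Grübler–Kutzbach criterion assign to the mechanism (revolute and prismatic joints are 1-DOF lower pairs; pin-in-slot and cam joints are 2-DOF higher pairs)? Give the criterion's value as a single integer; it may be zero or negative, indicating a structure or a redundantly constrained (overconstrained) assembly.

L=1 J1=0 J2=0
add link → L=2 J1=0 J2=0
P@1,0 dof=1 J1 → L=2 J1=1 J2=0
add link → L=3 J1=1 J2=0
PS@2,1 dof=2 J2 → L=3 J1=1 J2=1
add link → L=4 J1=1 J2=1
PS@0,3 dof=2 J2 → L=4 J1=1 J2=2
C@2,3 dof=2 J2 → L=4 J1=1 J2=3
add link → L=5 J1=1 J2=3
C@3,4 dof=2 J2 → L=5 J1=1 J2=4
add link → L=6 J1=1 J2=4
add link → L=7 J1=1 J2=4
R@2,6 dof=1 J1 → L=7 J1=2 J2=4
PS@2,5 dof=2 J2 → L=7 J1=2 J2=5
add link → L=8 J1=2 J2=5
P@7,0 dof=1 J1 → L=8 J1=3 J2=5
add link → L=9 J1=3 J2=5
R@3,7 dof=1 J1 → L=9 J1=4 J2=5
P@1,8 dof=1 J1 → L=9 J1=5 J2=5
R@8,2 dof=1 J1 → L=9 J1=6 J2=5
M=3(L−1)−2J1−J2=3·8−2·6−5=7

M = 7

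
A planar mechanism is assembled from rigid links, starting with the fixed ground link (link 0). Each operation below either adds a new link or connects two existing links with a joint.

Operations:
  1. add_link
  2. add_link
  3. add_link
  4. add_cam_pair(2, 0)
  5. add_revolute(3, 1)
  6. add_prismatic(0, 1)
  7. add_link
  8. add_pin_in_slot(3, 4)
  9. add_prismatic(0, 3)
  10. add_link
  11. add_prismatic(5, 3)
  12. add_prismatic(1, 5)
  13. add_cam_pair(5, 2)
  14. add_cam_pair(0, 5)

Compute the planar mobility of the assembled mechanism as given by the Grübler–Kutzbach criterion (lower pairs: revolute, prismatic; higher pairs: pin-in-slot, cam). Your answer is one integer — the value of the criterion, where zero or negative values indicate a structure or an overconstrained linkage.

M = 1

[1;0;0] (link 0 is ground)
L+ [2;0;0]
L+ [3;0;0]
L+ [4;0;0]
C(2,0)∈J2 [4;0;1]
R(3,1)∈J1 [4;1;1]
P(0,1)∈J1 [4;2;1]
L+ [5;2;1]
PS(3,4)∈J2 [5;2;2]
P(0,3)∈J1 [5;3;2]
L+ [6;3;2]
P(5,3)∈J1 [6;4;2]
P(1,5)∈J1 [6;5;2]
C(5,2)∈J2 [6;5;3]
C(0,5)∈J2 [6;5;4]
mobility = 15 − 10 − 4 = 1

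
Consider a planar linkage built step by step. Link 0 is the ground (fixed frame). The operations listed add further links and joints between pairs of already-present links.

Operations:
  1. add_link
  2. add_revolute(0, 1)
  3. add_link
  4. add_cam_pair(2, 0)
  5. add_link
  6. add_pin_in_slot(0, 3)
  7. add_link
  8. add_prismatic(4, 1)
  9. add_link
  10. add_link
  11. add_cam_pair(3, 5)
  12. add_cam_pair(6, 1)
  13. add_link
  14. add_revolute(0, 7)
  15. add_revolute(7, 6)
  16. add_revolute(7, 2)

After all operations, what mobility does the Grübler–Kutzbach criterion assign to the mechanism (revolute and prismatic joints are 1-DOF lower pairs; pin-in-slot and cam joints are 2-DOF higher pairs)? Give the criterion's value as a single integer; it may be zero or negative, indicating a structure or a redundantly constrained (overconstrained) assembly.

M = 7

ground; <1,0,0>
#1 <2,0,0>
R:0↔1 J1 <2,1,0>
#2 <3,1,0>
C:2↔0 J2 <3,1,1>
#3 <4,1,1>
PS:0↔3 J2 <4,1,2>
#4 <5,1,2>
P:4↔1 J1 <5,2,2>
#5 <6,2,2>
#6 <7,2,2>
C:3↔5 J2 <7,2,3>
C:6↔1 J2 <7,2,4>
#7 <8,2,4>
R:0↔7 J1 <8,3,4>
R:7↔6 J1 <8,4,4>
R:7↔2 J1 <8,5,4>
3×7 − 2×5 − 1×4 = 7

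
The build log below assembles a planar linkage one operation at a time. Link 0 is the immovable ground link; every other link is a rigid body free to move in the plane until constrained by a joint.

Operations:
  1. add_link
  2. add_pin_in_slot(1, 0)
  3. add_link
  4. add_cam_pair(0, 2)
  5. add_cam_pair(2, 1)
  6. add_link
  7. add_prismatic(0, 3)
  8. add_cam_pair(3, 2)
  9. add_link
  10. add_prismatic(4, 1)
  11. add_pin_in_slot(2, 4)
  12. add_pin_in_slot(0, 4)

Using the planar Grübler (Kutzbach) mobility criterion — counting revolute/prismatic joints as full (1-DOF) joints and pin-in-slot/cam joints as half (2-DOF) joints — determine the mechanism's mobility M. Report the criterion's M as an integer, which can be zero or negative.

L=1 J1=0 J2=0
add link → L=2 J1=0 J2=0
PS@1,0 dof=2 J2 → L=2 J1=0 J2=1
add link → L=3 J1=0 J2=1
C@0,2 dof=2 J2 → L=3 J1=0 J2=2
C@2,1 dof=2 J2 → L=3 J1=0 J2=3
add link → L=4 J1=0 J2=3
P@0,3 dof=1 J1 → L=4 J1=1 J2=3
C@3,2 dof=2 J2 → L=4 J1=1 J2=4
add link → L=5 J1=1 J2=4
P@4,1 dof=1 J1 → L=5 J1=2 J2=4
PS@2,4 dof=2 J2 → L=5 J1=2 J2=5
PS@0,4 dof=2 J2 → L=5 J1=2 J2=6
M=3(L−1)−2J1−J2=3·4−2·2−6=2

M = 2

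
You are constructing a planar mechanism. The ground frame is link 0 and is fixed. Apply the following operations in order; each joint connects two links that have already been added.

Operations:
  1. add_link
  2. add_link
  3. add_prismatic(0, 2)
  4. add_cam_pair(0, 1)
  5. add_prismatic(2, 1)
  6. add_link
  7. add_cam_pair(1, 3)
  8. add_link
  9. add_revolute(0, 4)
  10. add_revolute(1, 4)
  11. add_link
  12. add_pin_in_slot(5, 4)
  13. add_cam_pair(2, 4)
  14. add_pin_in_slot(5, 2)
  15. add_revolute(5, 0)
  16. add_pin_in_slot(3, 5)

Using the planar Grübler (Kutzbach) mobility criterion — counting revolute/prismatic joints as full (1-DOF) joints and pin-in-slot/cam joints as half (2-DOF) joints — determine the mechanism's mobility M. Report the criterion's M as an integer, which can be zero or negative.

M = -1

ground; <1,0,0>
#1 <2,0,0>
#2 <3,0,0>
P:0↔2 J1 <3,1,0>
C:0↔1 J2 <3,1,1>
P:2↔1 J1 <3,2,1>
#3 <4,2,1>
C:1↔3 J2 <4,2,2>
#4 <5,2,2>
R:0↔4 J1 <5,3,2>
R:1↔4 J1 <5,4,2>
#5 <6,4,2>
PS:5↔4 J2 <6,4,3>
C:2↔4 J2 <6,4,4>
PS:5↔2 J2 <6,4,5>
R:5↔0 J1 <6,5,5>
PS:3↔5 J2 <6,5,6>
3×5 − 2×5 − 1×6 = -1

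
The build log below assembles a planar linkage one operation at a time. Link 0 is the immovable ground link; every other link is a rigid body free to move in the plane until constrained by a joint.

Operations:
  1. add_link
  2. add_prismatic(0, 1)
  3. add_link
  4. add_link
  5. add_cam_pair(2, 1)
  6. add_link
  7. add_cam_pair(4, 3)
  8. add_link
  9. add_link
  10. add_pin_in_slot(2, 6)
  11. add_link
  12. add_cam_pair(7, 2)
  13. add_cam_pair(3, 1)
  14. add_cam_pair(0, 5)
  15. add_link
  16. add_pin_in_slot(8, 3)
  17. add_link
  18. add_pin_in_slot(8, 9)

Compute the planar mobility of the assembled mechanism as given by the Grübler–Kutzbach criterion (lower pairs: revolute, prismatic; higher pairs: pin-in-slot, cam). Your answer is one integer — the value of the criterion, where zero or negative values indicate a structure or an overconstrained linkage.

M = 17

(L,J1,J2)=(1,0,0); link0 fixed
link1: (2,0,0)
P 0-1 [J1]: (2,1,0)
link2: (3,1,0)
link3: (4,1,0)
C 2-1 [J2]: (4,1,1)
link4: (5,1,1)
C 4-3 [J2]: (5,1,2)
link5: (6,1,2)
link6: (7,1,2)
PS 2-6 [J2]: (7,1,3)
link7: (8,1,3)
C 7-2 [J2]: (8,1,4)
C 3-1 [J2]: (8,1,5)
C 0-5 [J2]: (8,1,6)
link8: (9,1,6)
PS 8-3 [J2]: (9,1,7)
link9: (10,1,7)
PS 8-9 [J2]: (10,1,8)
Grübler: 3·9 − 2·1 − 8 = 17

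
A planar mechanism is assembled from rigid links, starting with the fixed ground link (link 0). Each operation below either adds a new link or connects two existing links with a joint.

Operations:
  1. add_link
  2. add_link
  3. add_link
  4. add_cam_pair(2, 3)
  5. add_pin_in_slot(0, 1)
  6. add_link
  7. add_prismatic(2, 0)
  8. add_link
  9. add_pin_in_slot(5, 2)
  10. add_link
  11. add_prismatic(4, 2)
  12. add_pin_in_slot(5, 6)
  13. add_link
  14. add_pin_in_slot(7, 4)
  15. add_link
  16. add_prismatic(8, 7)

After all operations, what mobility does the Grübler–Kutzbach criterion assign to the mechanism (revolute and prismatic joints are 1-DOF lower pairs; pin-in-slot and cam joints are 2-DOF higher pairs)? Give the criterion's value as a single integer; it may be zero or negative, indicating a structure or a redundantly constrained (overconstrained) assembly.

L=1 J1=0 J2=0
add link → L=2 J1=0 J2=0
add link → L=3 J1=0 J2=0
add link → L=4 J1=0 J2=0
C@2,3 dof=2 J2 → L=4 J1=0 J2=1
PS@0,1 dof=2 J2 → L=4 J1=0 J2=2
add link → L=5 J1=0 J2=2
P@2,0 dof=1 J1 → L=5 J1=1 J2=2
add link → L=6 J1=1 J2=2
PS@5,2 dof=2 J2 → L=6 J1=1 J2=3
add link → L=7 J1=1 J2=3
P@4,2 dof=1 J1 → L=7 J1=2 J2=3
PS@5,6 dof=2 J2 → L=7 J1=2 J2=4
add link → L=8 J1=2 J2=4
PS@7,4 dof=2 J2 → L=8 J1=2 J2=5
add link → L=9 J1=2 J2=5
P@8,7 dof=1 J1 → L=9 J1=3 J2=5
M=3(L−1)−2J1−J2=3·8−2·3−5=13

M = 13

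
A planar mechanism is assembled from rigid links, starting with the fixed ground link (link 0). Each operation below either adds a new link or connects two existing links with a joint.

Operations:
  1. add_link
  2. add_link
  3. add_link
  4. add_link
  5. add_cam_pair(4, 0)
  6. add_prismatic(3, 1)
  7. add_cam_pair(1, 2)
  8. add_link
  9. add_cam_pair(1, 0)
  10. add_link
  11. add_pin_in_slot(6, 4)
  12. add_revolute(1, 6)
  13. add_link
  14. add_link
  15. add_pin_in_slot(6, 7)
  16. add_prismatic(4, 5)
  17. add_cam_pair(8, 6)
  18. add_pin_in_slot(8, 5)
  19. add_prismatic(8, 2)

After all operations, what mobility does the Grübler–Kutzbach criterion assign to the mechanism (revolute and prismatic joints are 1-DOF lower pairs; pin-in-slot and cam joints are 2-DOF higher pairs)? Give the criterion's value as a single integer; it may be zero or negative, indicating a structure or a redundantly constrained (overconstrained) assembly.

M = 9

[1;0;0] (link 0 is ground)
L+ [2;0;0]
L+ [3;0;0]
L+ [4;0;0]
L+ [5;0;0]
C(4,0)∈J2 [5;0;1]
P(3,1)∈J1 [5;1;1]
C(1,2)∈J2 [5;1;2]
L+ [6;1;2]
C(1,0)∈J2 [6;1;3]
L+ [7;1;3]
PS(6,4)∈J2 [7;1;4]
R(1,6)∈J1 [7;2;4]
L+ [8;2;4]
L+ [9;2;4]
PS(6,7)∈J2 [9;2;5]
P(4,5)∈J1 [9;3;5]
C(8,6)∈J2 [9;3;6]
PS(8,5)∈J2 [9;3;7]
P(8,2)∈J1 [9;4;7]
mobility = 24 − 8 − 7 = 9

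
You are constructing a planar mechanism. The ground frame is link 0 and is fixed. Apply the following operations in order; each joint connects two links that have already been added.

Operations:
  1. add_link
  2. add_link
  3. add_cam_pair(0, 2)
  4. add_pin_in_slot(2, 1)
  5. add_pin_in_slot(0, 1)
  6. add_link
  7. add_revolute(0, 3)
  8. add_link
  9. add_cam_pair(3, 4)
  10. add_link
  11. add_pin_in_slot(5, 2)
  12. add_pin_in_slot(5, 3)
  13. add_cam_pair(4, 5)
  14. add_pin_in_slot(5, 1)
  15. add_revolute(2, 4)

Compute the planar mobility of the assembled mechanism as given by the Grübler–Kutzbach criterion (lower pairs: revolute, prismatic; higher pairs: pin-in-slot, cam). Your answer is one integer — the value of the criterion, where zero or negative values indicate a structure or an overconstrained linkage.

[1;0;0] (link 0 is ground)
L+ [2;0;0]
L+ [3;0;0]
C(0,2)∈J2 [3;0;1]
PS(2,1)∈J2 [3;0;2]
PS(0,1)∈J2 [3;0;3]
L+ [4;0;3]
R(0,3)∈J1 [4;1;3]
L+ [5;1;3]
C(3,4)∈J2 [5;1;4]
L+ [6;1;4]
PS(5,2)∈J2 [6;1;5]
PS(5,3)∈J2 [6;1;6]
C(4,5)∈J2 [6;1;7]
PS(5,1)∈J2 [6;1;8]
R(2,4)∈J1 [6;2;8]
mobility = 15 − 4 − 8 = 3

M = 3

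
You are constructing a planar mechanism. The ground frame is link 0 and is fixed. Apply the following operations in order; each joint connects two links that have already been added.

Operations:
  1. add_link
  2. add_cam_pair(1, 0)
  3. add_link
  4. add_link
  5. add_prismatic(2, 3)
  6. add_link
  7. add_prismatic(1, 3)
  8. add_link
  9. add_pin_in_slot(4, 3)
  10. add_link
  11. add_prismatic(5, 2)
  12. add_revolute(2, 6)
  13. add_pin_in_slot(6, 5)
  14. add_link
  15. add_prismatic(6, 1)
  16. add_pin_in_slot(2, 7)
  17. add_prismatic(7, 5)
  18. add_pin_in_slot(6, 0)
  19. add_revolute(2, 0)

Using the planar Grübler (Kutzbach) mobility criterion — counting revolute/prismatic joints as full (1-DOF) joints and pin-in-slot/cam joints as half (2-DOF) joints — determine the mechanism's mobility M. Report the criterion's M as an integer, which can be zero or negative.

M = 2

(L,J1,J2)=(1,0,0); link0 fixed
link1: (2,0,0)
C 1-0 [J2]: (2,0,1)
link2: (3,0,1)
link3: (4,0,1)
P 2-3 [J1]: (4,1,1)
link4: (5,1,1)
P 1-3 [J1]: (5,2,1)
link5: (6,2,1)
PS 4-3 [J2]: (6,2,2)
link6: (7,2,2)
P 5-2 [J1]: (7,3,2)
R 2-6 [J1]: (7,4,2)
PS 6-5 [J2]: (7,4,3)
link7: (8,4,3)
P 6-1 [J1]: (8,5,3)
PS 2-7 [J2]: (8,5,4)
P 7-5 [J1]: (8,6,4)
PS 6-0 [J2]: (8,6,5)
R 2-0 [J1]: (8,7,5)
Grübler: 3·7 − 2·7 − 5 = 2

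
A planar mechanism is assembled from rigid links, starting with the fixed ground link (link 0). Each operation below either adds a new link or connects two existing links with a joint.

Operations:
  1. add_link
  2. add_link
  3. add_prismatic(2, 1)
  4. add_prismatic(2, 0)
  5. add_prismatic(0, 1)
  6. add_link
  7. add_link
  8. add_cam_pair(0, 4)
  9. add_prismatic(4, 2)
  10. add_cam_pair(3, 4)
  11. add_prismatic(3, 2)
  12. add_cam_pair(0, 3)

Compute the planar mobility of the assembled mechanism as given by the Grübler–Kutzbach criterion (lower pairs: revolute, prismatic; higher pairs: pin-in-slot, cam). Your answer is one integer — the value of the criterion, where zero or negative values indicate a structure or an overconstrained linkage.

M = -1

ground; <1,0,0>
#1 <2,0,0>
#2 <3,0,0>
P:2↔1 J1 <3,1,0>
P:2↔0 J1 <3,2,0>
P:0↔1 J1 <3,3,0>
#3 <4,3,0>
#4 <5,3,0>
C:0↔4 J2 <5,3,1>
P:4↔2 J1 <5,4,1>
C:3↔4 J2 <5,4,2>
P:3↔2 J1 <5,5,2>
C:0↔3 J2 <5,5,3>
3×4 − 2×5 − 1×3 = -1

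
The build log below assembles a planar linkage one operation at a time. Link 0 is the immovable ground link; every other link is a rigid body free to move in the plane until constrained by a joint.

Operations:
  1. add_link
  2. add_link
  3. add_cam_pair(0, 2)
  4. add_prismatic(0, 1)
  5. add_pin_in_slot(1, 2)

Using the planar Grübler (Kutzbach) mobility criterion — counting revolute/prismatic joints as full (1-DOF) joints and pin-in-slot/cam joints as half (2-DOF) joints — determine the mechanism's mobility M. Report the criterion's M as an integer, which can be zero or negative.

[1;0;0] (link 0 is ground)
L+ [2;0;0]
L+ [3;0;0]
C(0,2)∈J2 [3;0;1]
P(0,1)∈J1 [3;1;1]
PS(1,2)∈J2 [3;1;2]
mobility = 6 − 2 − 2 = 2

M = 2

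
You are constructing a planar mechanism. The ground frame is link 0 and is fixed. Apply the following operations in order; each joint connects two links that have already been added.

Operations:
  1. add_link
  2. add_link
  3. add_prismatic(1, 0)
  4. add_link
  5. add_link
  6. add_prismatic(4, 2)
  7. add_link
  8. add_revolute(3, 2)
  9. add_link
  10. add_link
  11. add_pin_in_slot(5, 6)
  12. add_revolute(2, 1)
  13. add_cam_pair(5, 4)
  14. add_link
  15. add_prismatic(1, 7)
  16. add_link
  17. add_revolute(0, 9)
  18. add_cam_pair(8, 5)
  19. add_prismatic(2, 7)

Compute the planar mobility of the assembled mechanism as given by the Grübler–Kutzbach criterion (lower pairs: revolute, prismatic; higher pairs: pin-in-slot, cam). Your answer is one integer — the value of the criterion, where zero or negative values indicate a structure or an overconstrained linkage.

M = 10

link 0 = ground. State L|J1|J2 = 1|0|0
+link1  2|0|0
+link2  3|0|0
P(1,0) f=1→J1  3|1|0
+link3  4|1|0
+link4  5|1|0
P(4,2) f=1→J1  5|2|0
+link5  6|2|0
R(3,2) f=1→J1  6|3|0
+link6  7|3|0
+link7  8|3|0
PS(5,6) f=2→J2  8|3|1
R(2,1) f=1→J1  8|4|1
C(5,4) f=2→J2  8|4|2
+link8  9|4|2
P(1,7) f=1→J1  9|5|2
+link9  10|5|2
R(0,9) f=1→J1  10|6|2
C(8,5) f=2→J2  10|6|3
P(2,7) f=1→J1  10|7|3
M = 3(10−1)−2·7−3 = 27−14−3 = 10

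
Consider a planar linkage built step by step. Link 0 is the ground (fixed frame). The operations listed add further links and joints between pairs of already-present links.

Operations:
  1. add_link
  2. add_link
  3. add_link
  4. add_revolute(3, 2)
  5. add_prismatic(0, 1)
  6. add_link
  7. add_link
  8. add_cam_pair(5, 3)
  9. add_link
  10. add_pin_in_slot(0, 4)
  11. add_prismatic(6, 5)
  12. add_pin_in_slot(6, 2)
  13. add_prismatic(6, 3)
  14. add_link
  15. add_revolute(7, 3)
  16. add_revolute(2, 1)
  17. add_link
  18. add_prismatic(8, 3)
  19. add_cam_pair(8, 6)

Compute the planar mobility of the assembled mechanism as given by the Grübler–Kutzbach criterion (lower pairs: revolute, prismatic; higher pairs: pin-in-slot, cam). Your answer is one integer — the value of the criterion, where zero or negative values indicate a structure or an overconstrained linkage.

M = 6

link 0 = ground. State L|J1|J2 = 1|0|0
+link1  2|0|0
+link2  3|0|0
+link3  4|0|0
R(3,2) f=1→J1  4|1|0
P(0,1) f=1→J1  4|2|0
+link4  5|2|0
+link5  6|2|0
C(5,3) f=2→J2  6|2|1
+link6  7|2|1
PS(0,4) f=2→J2  7|2|2
P(6,5) f=1→J1  7|3|2
PS(6,2) f=2→J2  7|3|3
P(6,3) f=1→J1  7|4|3
+link7  8|4|3
R(7,3) f=1→J1  8|5|3
R(2,1) f=1→J1  8|6|3
+link8  9|6|3
P(8,3) f=1→J1  9|7|3
C(8,6) f=2→J2  9|7|4
M = 3(9−1)−2·7−4 = 24−14−4 = 6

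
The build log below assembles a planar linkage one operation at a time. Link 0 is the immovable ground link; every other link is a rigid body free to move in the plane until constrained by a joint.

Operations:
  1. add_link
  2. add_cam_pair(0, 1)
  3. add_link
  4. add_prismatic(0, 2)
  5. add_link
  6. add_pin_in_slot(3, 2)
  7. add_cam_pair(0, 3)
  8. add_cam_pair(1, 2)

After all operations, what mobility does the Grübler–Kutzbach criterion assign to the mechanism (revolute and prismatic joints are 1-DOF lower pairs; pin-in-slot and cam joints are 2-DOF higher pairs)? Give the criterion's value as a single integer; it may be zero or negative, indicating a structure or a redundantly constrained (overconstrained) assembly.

(L,J1,J2)=(1,0,0); link0 fixed
link1: (2,0,0)
C 0-1 [J2]: (2,0,1)
link2: (3,0,1)
P 0-2 [J1]: (3,1,1)
link3: (4,1,1)
PS 3-2 [J2]: (4,1,2)
C 0-3 [J2]: (4,1,3)
C 1-2 [J2]: (4,1,4)
Grübler: 3·3 − 2·1 − 4 = 3

M = 3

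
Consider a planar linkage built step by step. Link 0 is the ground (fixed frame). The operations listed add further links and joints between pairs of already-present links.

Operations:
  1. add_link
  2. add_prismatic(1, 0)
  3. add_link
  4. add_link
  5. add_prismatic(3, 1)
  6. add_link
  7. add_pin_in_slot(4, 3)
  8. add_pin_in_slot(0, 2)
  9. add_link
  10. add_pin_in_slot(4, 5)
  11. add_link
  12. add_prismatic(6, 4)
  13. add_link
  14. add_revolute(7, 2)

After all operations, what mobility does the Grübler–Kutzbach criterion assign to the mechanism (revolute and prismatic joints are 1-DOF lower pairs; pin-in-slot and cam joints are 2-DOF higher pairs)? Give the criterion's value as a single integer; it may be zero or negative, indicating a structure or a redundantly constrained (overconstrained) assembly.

M = 10

(L,J1,J2)=(1,0,0); link0 fixed
link1: (2,0,0)
P 1-0 [J1]: (2,1,0)
link2: (3,1,0)
link3: (4,1,0)
P 3-1 [J1]: (4,2,0)
link4: (5,2,0)
PS 4-3 [J2]: (5,2,1)
PS 0-2 [J2]: (5,2,2)
link5: (6,2,2)
PS 4-5 [J2]: (6,2,3)
link6: (7,2,3)
P 6-4 [J1]: (7,3,3)
link7: (8,3,3)
R 7-2 [J1]: (8,4,3)
Grübler: 3·7 − 2·4 − 3 = 10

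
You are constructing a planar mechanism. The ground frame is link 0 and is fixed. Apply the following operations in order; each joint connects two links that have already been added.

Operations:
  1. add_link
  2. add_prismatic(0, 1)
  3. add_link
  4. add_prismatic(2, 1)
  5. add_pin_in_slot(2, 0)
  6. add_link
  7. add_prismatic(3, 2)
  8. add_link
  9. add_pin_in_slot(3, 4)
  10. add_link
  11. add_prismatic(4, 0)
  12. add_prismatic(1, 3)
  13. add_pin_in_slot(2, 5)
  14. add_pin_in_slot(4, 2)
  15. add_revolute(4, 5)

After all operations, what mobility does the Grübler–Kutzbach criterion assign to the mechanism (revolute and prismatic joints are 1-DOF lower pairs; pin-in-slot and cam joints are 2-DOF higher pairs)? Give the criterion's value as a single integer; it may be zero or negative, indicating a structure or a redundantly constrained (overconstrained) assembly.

ground; <1,0,0>
#1 <2,0,0>
P:0↔1 J1 <2,1,0>
#2 <3,1,0>
P:2↔1 J1 <3,2,0>
PS:2↔0 J2 <3,2,1>
#3 <4,2,1>
P:3↔2 J1 <4,3,1>
#4 <5,3,1>
PS:3↔4 J2 <5,3,2>
#5 <6,3,2>
P:4↔0 J1 <6,4,2>
P:1↔3 J1 <6,5,2>
PS:2↔5 J2 <6,5,3>
PS:4↔2 J2 <6,5,4>
R:4↔5 J1 <6,6,4>
3×5 − 2×6 − 1×4 = -1

M = -1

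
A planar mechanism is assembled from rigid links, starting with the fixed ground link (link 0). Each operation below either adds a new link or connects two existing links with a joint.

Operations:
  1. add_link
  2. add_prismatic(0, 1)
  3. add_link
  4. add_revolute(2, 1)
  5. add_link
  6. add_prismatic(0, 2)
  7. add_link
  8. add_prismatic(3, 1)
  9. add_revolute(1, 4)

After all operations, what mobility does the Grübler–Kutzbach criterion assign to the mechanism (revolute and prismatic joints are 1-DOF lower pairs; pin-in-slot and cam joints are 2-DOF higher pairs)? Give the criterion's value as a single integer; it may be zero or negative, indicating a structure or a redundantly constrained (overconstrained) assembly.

M = 2

ground; <1,0,0>
#1 <2,0,0>
P:0↔1 J1 <2,1,0>
#2 <3,1,0>
R:2↔1 J1 <3,2,0>
#3 <4,2,0>
P:0↔2 J1 <4,3,0>
#4 <5,3,0>
P:3↔1 J1 <5,4,0>
R:1↔4 J1 <5,5,0>
3×4 − 2×5 − 1×0 = 2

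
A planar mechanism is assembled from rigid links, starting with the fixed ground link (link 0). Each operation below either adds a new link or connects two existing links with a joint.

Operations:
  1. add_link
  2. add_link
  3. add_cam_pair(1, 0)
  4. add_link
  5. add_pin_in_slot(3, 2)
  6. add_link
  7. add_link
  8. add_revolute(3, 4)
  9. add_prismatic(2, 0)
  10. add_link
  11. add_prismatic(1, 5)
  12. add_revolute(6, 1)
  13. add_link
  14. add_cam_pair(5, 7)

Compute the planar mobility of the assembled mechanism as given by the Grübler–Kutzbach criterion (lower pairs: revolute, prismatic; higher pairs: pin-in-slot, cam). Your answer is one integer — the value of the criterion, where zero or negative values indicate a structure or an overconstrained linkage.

ground; <1,0,0>
#1 <2,0,0>
#2 <3,0,0>
C:1↔0 J2 <3,0,1>
#3 <4,0,1>
PS:3↔2 J2 <4,0,2>
#4 <5,0,2>
#5 <6,0,2>
R:3↔4 J1 <6,1,2>
P:2↔0 J1 <6,2,2>
#6 <7,2,2>
P:1↔5 J1 <7,3,2>
R:6↔1 J1 <7,4,2>
#7 <8,4,2>
C:5↔7 J2 <8,4,3>
3×7 − 2×4 − 1×3 = 10

M = 10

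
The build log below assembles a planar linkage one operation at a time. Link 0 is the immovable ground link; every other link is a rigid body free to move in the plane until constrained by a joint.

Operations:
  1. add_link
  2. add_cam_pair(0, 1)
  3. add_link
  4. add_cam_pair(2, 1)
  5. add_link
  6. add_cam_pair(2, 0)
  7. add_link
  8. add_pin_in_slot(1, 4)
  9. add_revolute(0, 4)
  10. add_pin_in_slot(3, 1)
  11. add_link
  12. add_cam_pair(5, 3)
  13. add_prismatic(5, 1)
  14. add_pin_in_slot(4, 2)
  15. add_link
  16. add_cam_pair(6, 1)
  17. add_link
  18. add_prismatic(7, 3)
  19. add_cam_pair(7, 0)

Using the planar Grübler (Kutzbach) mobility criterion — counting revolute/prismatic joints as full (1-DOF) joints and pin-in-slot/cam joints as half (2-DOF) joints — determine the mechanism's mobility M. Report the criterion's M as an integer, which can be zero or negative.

M = 6

(L,J1,J2)=(1,0,0); link0 fixed
link1: (2,0,0)
C 0-1 [J2]: (2,0,1)
link2: (3,0,1)
C 2-1 [J2]: (3,0,2)
link3: (4,0,2)
C 2-0 [J2]: (4,0,3)
link4: (5,0,3)
PS 1-4 [J2]: (5,0,4)
R 0-4 [J1]: (5,1,4)
PS 3-1 [J2]: (5,1,5)
link5: (6,1,5)
C 5-3 [J2]: (6,1,6)
P 5-1 [J1]: (6,2,6)
PS 4-2 [J2]: (6,2,7)
link6: (7,2,7)
C 6-1 [J2]: (7,2,8)
link7: (8,2,8)
P 7-3 [J1]: (8,3,8)
C 7-0 [J2]: (8,3,9)
Grübler: 3·7 − 2·3 − 9 = 6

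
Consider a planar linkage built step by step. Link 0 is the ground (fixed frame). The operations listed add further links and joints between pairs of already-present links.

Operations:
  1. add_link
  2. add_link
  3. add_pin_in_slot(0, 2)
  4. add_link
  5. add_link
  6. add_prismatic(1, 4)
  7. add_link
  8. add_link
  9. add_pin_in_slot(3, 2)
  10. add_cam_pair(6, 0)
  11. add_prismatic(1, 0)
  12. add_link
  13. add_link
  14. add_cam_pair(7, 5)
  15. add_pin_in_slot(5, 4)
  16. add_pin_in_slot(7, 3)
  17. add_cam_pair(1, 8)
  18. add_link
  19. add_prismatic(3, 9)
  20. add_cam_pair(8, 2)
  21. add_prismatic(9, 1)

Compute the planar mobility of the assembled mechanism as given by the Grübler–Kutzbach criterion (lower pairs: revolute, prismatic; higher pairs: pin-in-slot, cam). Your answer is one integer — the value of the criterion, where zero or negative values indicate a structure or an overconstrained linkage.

link 0 = ground. State L|J1|J2 = 1|0|0
+link1  2|0|0
+link2  3|0|0
PS(0,2) f=2→J2  3|0|1
+link3  4|0|1
+link4  5|0|1
P(1,4) f=1→J1  5|1|1
+link5  6|1|1
+link6  7|1|1
PS(3,2) f=2→J2  7|1|2
C(6,0) f=2→J2  7|1|3
P(1,0) f=1→J1  7|2|3
+link7  8|2|3
+link8  9|2|3
C(7,5) f=2→J2  9|2|4
PS(5,4) f=2→J2  9|2|5
PS(7,3) f=2→J2  9|2|6
C(1,8) f=2→J2  9|2|7
+link9  10|2|7
P(3,9) f=1→J1  10|3|7
C(8,2) f=2→J2  10|3|8
P(9,1) f=1→J1  10|4|8
M = 3(10−1)−2·4−8 = 27−8−8 = 11

M = 11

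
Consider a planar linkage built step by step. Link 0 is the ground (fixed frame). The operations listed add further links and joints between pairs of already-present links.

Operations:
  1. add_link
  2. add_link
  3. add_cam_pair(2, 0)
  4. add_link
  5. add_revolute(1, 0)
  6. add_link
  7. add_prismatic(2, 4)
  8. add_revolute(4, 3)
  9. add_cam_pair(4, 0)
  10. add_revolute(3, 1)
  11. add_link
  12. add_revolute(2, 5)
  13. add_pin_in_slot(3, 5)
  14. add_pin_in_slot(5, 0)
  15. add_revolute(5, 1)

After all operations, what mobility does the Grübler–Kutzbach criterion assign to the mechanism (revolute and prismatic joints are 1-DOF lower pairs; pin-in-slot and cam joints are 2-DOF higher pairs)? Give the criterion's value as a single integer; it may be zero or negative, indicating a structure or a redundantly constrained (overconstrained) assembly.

M = -1

L=1 J1=0 J2=0
add link → L=2 J1=0 J2=0
add link → L=3 J1=0 J2=0
C@2,0 dof=2 J2 → L=3 J1=0 J2=1
add link → L=4 J1=0 J2=1
R@1,0 dof=1 J1 → L=4 J1=1 J2=1
add link → L=5 J1=1 J2=1
P@2,4 dof=1 J1 → L=5 J1=2 J2=1
R@4,3 dof=1 J1 → L=5 J1=3 J2=1
C@4,0 dof=2 J2 → L=5 J1=3 J2=2
R@3,1 dof=1 J1 → L=5 J1=4 J2=2
add link → L=6 J1=4 J2=2
R@2,5 dof=1 J1 → L=6 J1=5 J2=2
PS@3,5 dof=2 J2 → L=6 J1=5 J2=3
PS@5,0 dof=2 J2 → L=6 J1=5 J2=4
R@5,1 dof=1 J1 → L=6 J1=6 J2=4
M=3(L−1)−2J1−J2=3·5−2·6−4=-1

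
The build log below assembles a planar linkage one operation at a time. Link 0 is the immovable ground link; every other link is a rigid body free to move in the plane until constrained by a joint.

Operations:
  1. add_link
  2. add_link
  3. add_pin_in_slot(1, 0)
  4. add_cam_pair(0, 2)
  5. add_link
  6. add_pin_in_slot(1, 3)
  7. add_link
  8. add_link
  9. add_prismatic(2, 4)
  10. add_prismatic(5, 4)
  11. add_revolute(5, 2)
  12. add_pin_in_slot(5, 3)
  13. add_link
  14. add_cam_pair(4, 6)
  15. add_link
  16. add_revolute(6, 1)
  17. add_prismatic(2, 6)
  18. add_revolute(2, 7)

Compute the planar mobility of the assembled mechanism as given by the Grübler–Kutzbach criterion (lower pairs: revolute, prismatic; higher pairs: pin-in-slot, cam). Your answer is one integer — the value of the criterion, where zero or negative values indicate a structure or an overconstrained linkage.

[1;0;0] (link 0 is ground)
L+ [2;0;0]
L+ [3;0;0]
PS(1,0)∈J2 [3;0;1]
C(0,2)∈J2 [3;0;2]
L+ [4;0;2]
PS(1,3)∈J2 [4;0;3]
L+ [5;0;3]
L+ [6;0;3]
P(2,4)∈J1 [6;1;3]
P(5,4)∈J1 [6;2;3]
R(5,2)∈J1 [6;3;3]
PS(5,3)∈J2 [6;3;4]
L+ [7;3;4]
C(4,6)∈J2 [7;3;5]
L+ [8;3;5]
R(6,1)∈J1 [8;4;5]
P(2,6)∈J1 [8;5;5]
R(2,7)∈J1 [8;6;5]
mobility = 21 − 12 − 5 = 4

M = 4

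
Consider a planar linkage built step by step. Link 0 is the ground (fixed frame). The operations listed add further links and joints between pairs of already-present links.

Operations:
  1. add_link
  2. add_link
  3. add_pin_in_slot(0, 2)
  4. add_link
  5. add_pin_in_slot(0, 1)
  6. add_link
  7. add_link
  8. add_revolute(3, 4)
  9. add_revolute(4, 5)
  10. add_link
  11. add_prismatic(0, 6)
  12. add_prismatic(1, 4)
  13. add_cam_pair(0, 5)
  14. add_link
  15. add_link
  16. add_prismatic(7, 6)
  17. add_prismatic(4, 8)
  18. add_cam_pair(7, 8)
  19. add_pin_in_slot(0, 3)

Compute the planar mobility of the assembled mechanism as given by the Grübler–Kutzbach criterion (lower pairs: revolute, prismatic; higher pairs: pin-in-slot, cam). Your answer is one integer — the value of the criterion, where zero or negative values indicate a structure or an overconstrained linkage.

L=1 J1=0 J2=0
add link → L=2 J1=0 J2=0
add link → L=3 J1=0 J2=0
PS@0,2 dof=2 J2 → L=3 J1=0 J2=1
add link → L=4 J1=0 J2=1
PS@0,1 dof=2 J2 → L=4 J1=0 J2=2
add link → L=5 J1=0 J2=2
add link → L=6 J1=0 J2=2
R@3,4 dof=1 J1 → L=6 J1=1 J2=2
R@4,5 dof=1 J1 → L=6 J1=2 J2=2
add link → L=7 J1=2 J2=2
P@0,6 dof=1 J1 → L=7 J1=3 J2=2
P@1,4 dof=1 J1 → L=7 J1=4 J2=2
C@0,5 dof=2 J2 → L=7 J1=4 J2=3
add link → L=8 J1=4 J2=3
add link → L=9 J1=4 J2=3
P@7,6 dof=1 J1 → L=9 J1=5 J2=3
P@4,8 dof=1 J1 → L=9 J1=6 J2=3
C@7,8 dof=2 J2 → L=9 J1=6 J2=4
PS@0,3 dof=2 J2 → L=9 J1=6 J2=5
M=3(L−1)−2J1−J2=3·8−2·6−5=7

M = 7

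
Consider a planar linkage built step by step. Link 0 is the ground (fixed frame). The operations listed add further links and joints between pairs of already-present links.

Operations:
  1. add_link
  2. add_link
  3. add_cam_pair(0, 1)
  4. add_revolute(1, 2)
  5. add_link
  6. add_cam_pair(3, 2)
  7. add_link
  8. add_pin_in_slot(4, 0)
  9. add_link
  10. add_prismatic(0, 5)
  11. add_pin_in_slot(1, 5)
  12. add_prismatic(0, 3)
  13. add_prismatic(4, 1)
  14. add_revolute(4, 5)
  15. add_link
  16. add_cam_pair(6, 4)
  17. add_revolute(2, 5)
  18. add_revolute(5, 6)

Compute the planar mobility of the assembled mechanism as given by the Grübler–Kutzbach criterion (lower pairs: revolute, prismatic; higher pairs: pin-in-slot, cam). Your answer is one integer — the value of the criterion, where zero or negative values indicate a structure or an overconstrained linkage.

link 0 = ground. State L|J1|J2 = 1|0|0
+link1  2|0|0
+link2  3|0|0
C(0,1) f=2→J2  3|0|1
R(1,2) f=1→J1  3|1|1
+link3  4|1|1
C(3,2) f=2→J2  4|1|2
+link4  5|1|2
PS(4,0) f=2→J2  5|1|3
+link5  6|1|3
P(0,5) f=1→J1  6|2|3
PS(1,5) f=2→J2  6|2|4
P(0,3) f=1→J1  6|3|4
P(4,1) f=1→J1  6|4|4
R(4,5) f=1→J1  6|5|4
+link6  7|5|4
C(6,4) f=2→J2  7|5|5
R(2,5) f=1→J1  7|6|5
R(5,6) f=1→J1  7|7|5
M = 3(7−1)−2·7−5 = 18−14−5 = -1

M = -1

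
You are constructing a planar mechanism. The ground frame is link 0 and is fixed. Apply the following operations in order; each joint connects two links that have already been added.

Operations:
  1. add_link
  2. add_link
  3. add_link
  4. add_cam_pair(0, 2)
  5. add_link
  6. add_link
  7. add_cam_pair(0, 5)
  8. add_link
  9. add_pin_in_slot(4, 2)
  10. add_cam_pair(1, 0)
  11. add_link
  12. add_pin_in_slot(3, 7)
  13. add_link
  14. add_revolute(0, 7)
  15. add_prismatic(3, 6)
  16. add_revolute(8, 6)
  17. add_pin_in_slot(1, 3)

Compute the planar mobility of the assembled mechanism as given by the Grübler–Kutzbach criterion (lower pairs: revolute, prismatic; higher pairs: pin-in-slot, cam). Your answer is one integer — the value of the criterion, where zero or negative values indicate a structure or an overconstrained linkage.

ground; <1,0,0>
#1 <2,0,0>
#2 <3,0,0>
#3 <4,0,0>
C:0↔2 J2 <4,0,1>
#4 <5,0,1>
#5 <6,0,1>
C:0↔5 J2 <6,0,2>
#6 <7,0,2>
PS:4↔2 J2 <7,0,3>
C:1↔0 J2 <7,0,4>
#7 <8,0,4>
PS:3↔7 J2 <8,0,5>
#8 <9,0,5>
R:0↔7 J1 <9,1,5>
P:3↔6 J1 <9,2,5>
R:8↔6 J1 <9,3,5>
PS:1↔3 J2 <9,3,6>
3×8 − 2×3 − 1×6 = 12

M = 12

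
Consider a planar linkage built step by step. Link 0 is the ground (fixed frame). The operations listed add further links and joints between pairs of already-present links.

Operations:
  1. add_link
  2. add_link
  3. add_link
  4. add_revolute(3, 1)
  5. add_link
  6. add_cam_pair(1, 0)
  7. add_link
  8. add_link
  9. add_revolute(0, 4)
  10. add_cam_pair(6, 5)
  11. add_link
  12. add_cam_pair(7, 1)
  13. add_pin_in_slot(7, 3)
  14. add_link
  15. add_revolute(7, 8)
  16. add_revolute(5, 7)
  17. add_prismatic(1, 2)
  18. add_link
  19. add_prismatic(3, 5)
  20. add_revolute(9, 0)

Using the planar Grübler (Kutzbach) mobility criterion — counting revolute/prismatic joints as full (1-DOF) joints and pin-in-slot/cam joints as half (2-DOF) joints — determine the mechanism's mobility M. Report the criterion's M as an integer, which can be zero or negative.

(L,J1,J2)=(1,0,0); link0 fixed
link1: (2,0,0)
link2: (3,0,0)
link3: (4,0,0)
R 3-1 [J1]: (4,1,0)
link4: (5,1,0)
C 1-0 [J2]: (5,1,1)
link5: (6,1,1)
link6: (7,1,1)
R 0-4 [J1]: (7,2,1)
C 6-5 [J2]: (7,2,2)
link7: (8,2,2)
C 7-1 [J2]: (8,2,3)
PS 7-3 [J2]: (8,2,4)
link8: (9,2,4)
R 7-8 [J1]: (9,3,4)
R 5-7 [J1]: (9,4,4)
P 1-2 [J1]: (9,5,4)
link9: (10,5,4)
P 3-5 [J1]: (10,6,4)
R 9-0 [J1]: (10,7,4)
Grübler: 3·9 − 2·7 − 4 = 9

M = 9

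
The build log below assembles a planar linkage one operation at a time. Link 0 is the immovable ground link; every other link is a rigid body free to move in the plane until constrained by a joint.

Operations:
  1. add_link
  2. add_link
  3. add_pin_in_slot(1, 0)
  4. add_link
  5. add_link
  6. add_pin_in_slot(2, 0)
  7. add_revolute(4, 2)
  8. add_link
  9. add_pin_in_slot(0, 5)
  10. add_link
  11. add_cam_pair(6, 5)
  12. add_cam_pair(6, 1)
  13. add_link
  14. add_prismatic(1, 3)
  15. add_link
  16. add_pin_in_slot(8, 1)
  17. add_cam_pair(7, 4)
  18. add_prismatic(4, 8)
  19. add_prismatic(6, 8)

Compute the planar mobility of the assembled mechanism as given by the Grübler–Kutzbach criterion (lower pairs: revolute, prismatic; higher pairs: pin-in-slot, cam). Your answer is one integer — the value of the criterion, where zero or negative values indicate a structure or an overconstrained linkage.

(L,J1,J2)=(1,0,0); link0 fixed
link1: (2,0,0)
link2: (3,0,0)
PS 1-0 [J2]: (3,0,1)
link3: (4,0,1)
link4: (5,0,1)
PS 2-0 [J2]: (5,0,2)
R 4-2 [J1]: (5,1,2)
link5: (6,1,2)
PS 0-5 [J2]: (6,1,3)
link6: (7,1,3)
C 6-5 [J2]: (7,1,4)
C 6-1 [J2]: (7,1,5)
link7: (8,1,5)
P 1-3 [J1]: (8,2,5)
link8: (9,2,5)
PS 8-1 [J2]: (9,2,6)
C 7-4 [J2]: (9,2,7)
P 4-8 [J1]: (9,3,7)
P 6-8 [J1]: (9,4,7)
Grübler: 3·8 − 2·4 − 7 = 9

M = 9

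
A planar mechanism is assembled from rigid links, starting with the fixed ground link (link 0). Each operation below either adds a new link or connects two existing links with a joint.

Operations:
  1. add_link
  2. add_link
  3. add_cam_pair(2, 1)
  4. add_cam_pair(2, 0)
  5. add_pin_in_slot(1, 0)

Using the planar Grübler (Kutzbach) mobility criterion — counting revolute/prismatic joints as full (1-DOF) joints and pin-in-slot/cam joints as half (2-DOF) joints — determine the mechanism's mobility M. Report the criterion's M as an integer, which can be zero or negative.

M = 3

[1;0;0] (link 0 is ground)
L+ [2;0;0]
L+ [3;0;0]
C(2,1)∈J2 [3;0;1]
C(2,0)∈J2 [3;0;2]
PS(1,0)∈J2 [3;0;3]
mobility = 6 − 0 − 3 = 3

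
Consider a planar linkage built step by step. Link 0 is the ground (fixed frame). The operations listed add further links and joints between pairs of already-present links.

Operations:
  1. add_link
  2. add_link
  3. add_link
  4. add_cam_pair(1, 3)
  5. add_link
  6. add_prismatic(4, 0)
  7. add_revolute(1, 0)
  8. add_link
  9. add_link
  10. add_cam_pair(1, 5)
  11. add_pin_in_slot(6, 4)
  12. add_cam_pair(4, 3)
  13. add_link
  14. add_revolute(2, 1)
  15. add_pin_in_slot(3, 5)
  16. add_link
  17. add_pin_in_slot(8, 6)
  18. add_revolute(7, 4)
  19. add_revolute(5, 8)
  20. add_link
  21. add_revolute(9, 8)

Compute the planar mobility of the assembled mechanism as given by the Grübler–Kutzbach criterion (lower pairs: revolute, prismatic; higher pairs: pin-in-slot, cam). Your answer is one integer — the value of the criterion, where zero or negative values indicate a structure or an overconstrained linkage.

M = 9

L=1 J1=0 J2=0
add link → L=2 J1=0 J2=0
add link → L=3 J1=0 J2=0
add link → L=4 J1=0 J2=0
C@1,3 dof=2 J2 → L=4 J1=0 J2=1
add link → L=5 J1=0 J2=1
P@4,0 dof=1 J1 → L=5 J1=1 J2=1
R@1,0 dof=1 J1 → L=5 J1=2 J2=1
add link → L=6 J1=2 J2=1
add link → L=7 J1=2 J2=1
C@1,5 dof=2 J2 → L=7 J1=2 J2=2
PS@6,4 dof=2 J2 → L=7 J1=2 J2=3
C@4,3 dof=2 J2 → L=7 J1=2 J2=4
add link → L=8 J1=2 J2=4
R@2,1 dof=1 J1 → L=8 J1=3 J2=4
PS@3,5 dof=2 J2 → L=8 J1=3 J2=5
add link → L=9 J1=3 J2=5
PS@8,6 dof=2 J2 → L=9 J1=3 J2=6
R@7,4 dof=1 J1 → L=9 J1=4 J2=6
R@5,8 dof=1 J1 → L=9 J1=5 J2=6
add link → L=10 J1=5 J2=6
R@9,8 dof=1 J1 → L=10 J1=6 J2=6
M=3(L−1)−2J1−J2=3·9−2·6−6=9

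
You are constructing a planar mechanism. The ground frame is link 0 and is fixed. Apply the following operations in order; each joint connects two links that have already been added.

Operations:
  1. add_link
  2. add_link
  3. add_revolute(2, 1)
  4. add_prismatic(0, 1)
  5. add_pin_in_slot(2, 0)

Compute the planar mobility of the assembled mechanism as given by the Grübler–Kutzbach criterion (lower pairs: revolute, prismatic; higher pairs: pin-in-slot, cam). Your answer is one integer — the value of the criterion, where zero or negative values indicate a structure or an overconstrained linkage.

M = 1

[1;0;0] (link 0 is ground)
L+ [2;0;0]
L+ [3;0;0]
R(2,1)∈J1 [3;1;0]
P(0,1)∈J1 [3;2;0]
PS(2,0)∈J2 [3;2;1]
mobility = 6 − 4 − 1 = 1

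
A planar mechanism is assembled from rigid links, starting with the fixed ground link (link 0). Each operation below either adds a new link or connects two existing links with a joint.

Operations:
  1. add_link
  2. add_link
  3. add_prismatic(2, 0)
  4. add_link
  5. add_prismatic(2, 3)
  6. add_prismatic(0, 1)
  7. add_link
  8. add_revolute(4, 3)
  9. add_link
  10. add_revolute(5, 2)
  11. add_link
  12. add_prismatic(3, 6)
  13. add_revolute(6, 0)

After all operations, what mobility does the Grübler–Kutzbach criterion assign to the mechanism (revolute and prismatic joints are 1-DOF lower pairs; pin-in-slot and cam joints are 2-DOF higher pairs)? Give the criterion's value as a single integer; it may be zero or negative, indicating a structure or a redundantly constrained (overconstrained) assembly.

M = 4

(L,J1,J2)=(1,0,0); link0 fixed
link1: (2,0,0)
link2: (3,0,0)
P 2-0 [J1]: (3,1,0)
link3: (4,1,0)
P 2-3 [J1]: (4,2,0)
P 0-1 [J1]: (4,3,0)
link4: (5,3,0)
R 4-3 [J1]: (5,4,0)
link5: (6,4,0)
R 5-2 [J1]: (6,5,0)
link6: (7,5,0)
P 3-6 [J1]: (7,6,0)
R 6-0 [J1]: (7,7,0)
Grübler: 3·6 − 2·7 − 0 = 4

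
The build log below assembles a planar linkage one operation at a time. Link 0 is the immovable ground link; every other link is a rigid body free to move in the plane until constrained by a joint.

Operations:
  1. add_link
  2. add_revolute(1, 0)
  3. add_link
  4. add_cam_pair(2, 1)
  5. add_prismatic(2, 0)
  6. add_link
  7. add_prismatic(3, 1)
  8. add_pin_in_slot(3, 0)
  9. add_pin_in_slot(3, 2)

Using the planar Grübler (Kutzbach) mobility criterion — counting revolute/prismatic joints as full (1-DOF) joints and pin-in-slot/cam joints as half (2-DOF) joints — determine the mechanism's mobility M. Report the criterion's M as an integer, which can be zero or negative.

[1;0;0] (link 0 is ground)
L+ [2;0;0]
R(1,0)∈J1 [2;1;0]
L+ [3;1;0]
C(2,1)∈J2 [3;1;1]
P(2,0)∈J1 [3;2;1]
L+ [4;2;1]
P(3,1)∈J1 [4;3;1]
PS(3,0)∈J2 [4;3;2]
PS(3,2)∈J2 [4;3;3]
mobility = 9 − 6 − 3 = 0

M = 0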